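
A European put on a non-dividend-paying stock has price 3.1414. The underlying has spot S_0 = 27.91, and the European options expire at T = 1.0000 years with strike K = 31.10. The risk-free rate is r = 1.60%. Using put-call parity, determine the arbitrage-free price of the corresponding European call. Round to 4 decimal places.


Answer: Call price = 0.4450

Derivation:
Put-call parity: C - P = S_0 * exp(-qT) - K * exp(-rT).
S_0 * exp(-qT) = 27.9100 * 1.00000000 = 27.91000000
K * exp(-rT) = 31.1000 * 0.98412732 = 30.60635965
C = P + S*exp(-qT) - K*exp(-rT)
C = 3.1414 + 27.91000000 - 30.60635965 = 0.4450


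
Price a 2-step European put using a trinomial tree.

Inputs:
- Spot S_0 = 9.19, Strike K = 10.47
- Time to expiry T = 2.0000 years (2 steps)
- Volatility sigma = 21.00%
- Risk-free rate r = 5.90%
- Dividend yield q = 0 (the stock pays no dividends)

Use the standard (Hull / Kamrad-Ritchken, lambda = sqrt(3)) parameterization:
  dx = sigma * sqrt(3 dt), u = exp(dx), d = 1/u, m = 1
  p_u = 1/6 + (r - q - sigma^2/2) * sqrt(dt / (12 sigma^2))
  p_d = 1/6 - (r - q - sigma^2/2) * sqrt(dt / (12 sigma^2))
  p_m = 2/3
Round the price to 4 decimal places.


Answer: Price = V(0,0) = 1.1953

Derivation:
dt = T/N = 1.000000; dx = sigma*sqrt(3*dt) = 0.363731
u = exp(dx) = 1.438687; d = 1/u = 0.695078
p_u = 0.217460, p_m = 0.666667, p_d = 0.115874
Discount per step: exp(-r*dt) = 0.942707
Stock lattice S(k, j) with j the centered position index:
  k=0: S(0,+0) = 9.1900
  k=1: S(1,-1) = 6.3878; S(1,+0) = 9.1900; S(1,+1) = 13.2215
  k=2: S(2,-2) = 4.4400; S(2,-1) = 6.3878; S(2,+0) = 9.1900; S(2,+1) = 13.2215; S(2,+2) = 19.0216
Terminal payoffs V(N, j) = max(K - S_T, 0):
  V(2,-2) = 6.029999; V(2,-1) = 4.082230; V(2,+0) = 1.280000; V(2,+1) = 0.000000; V(2,+2) = 0.000000
Backward induction: V(k, j) = exp(-r*dt) * [p_u * V(k+1, j+1) + p_m * V(k+1, j) + p_d * V(k+1, j-1)]
  V(1,-1) = exp(-r*dt) * [p_u*1.280000 + p_m*4.082230 + p_d*6.029999] = 3.486651
  V(1,+0) = exp(-r*dt) * [p_u*0.000000 + p_m*1.280000 + p_d*4.082230] = 1.250365
  V(1,+1) = exp(-r*dt) * [p_u*0.000000 + p_m*0.000000 + p_d*1.280000] = 0.139821
  V(0,+0) = exp(-r*dt) * [p_u*0.139821 + p_m*1.250365 + p_d*3.486651] = 1.195345


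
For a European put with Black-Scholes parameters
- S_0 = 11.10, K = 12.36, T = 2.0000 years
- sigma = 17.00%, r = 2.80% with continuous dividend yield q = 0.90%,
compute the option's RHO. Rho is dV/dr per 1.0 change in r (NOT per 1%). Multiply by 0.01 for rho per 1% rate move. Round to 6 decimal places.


Answer: Rho = -15.400192

Derivation:
d1 = -0.1689583558; d2 = -0.4093746614
phi(d1) = 0.3932884385; exp(-qT) = 0.9821610324; exp(-rT) = 0.9455391359
N(-d2) = 0.6588676341
Rho = -K*T*exp(-rT)*N(-d2) = -12.3600 * 2.0000 * 0.9455391359 * 0.6588676341 = -15.400192


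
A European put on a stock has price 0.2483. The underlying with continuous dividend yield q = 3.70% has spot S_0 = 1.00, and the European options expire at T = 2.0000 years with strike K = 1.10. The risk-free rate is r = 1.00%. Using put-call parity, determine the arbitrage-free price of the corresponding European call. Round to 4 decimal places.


Answer: Call price = 0.0988

Derivation:
Put-call parity: C - P = S_0 * exp(-qT) - K * exp(-rT).
S_0 * exp(-qT) = 1.0000 * 0.92867169 = 0.92867169
K * exp(-rT) = 1.1000 * 0.98019867 = 1.07821854
C = P + S*exp(-qT) - K*exp(-rT)
C = 0.2483 + 0.92867169 - 1.07821854 = 0.0988


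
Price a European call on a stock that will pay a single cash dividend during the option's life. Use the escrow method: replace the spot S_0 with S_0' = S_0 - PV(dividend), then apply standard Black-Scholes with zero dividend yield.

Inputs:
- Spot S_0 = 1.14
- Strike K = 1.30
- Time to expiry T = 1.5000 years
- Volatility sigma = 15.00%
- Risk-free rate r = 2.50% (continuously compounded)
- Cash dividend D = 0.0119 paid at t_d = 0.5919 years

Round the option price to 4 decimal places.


PV(D) = D * exp(-r * t_d) = 0.0119 * 0.98531144 = 0.01172521
S_0' = S_0 - PV(D) = 1.1400 - 0.01172521 = 1.12827479
d1 = (ln(S_0'/K) + (r + sigma^2/2)*T) / (sigma*sqrt(T)) = -0.47519845
d2 = d1 - sigma*sqrt(T) = -0.65891018
exp(-rT) = 0.96319442
N(d1) = 0.31732277; N(d2) = 0.25497672
C = S_0' * N(d1) - K * exp(-rT) * N(d2) = 1.12827479 * 0.31732277 - 1.3000 * 0.96319442 * 0.25497672 = 0.0388

Answer: Price = 0.0388


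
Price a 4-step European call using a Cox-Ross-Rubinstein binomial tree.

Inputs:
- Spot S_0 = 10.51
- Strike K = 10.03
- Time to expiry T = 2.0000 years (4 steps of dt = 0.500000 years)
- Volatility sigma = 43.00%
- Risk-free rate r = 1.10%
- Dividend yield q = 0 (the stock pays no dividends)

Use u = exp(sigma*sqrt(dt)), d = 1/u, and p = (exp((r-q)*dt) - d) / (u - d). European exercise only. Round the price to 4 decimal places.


dt = T/N = 0.500000
u = exp(sigma*sqrt(dt)) = 1.355345; d = 1/u = 0.737820
p = (exp((r-q)*dt) - d) / (u - d) = 0.433497
Discount per step: exp(-r*dt) = 0.994515
Stock lattice S(k, i) with i counting down-moves:
  k=0: S(0,0) = 10.5100
  k=1: S(1,0) = 14.2447; S(1,1) = 7.7545
  k=2: S(2,0) = 19.3064; S(2,1) = 10.5100; S(2,2) = 5.7214
  k=3: S(3,0) = 26.1669; S(3,1) = 14.2447; S(3,2) = 7.7545; S(3,3) = 4.2214
  k=4: S(4,0) = 35.4652; S(4,1) = 19.3064; S(4,2) = 10.5100; S(4,3) = 5.7214; S(4,4) = 3.1146
Terminal payoffs V(N, i) = max(S_T - K, 0):
  V(4,0) = 25.435162; V(4,1) = 9.276446; V(4,2) = 0.480000; V(4,3) = 0.000000; V(4,4) = 0.000000
Backward induction: V(k, i) = exp(-r*dt) * [p * V(k+1, i) + (1-p) * V(k+1, i+1)].
  V(3,0) = exp(-r*dt) * [p*25.435162 + (1-p)*9.276446] = 16.191905
  V(3,1) = exp(-r*dt) * [p*9.276446 + (1-p)*0.480000] = 4.269688
  V(3,2) = exp(-r*dt) * [p*0.480000 + (1-p)*0.000000] = 0.206937
  V(3,3) = exp(-r*dt) * [p*0.000000 + (1-p)*0.000000] = 0.000000
  V(2,0) = exp(-r*dt) * [p*16.191905 + (1-p)*4.269688] = 9.386171
  V(2,1) = exp(-r*dt) * [p*4.269688 + (1-p)*0.206937] = 1.957334
  V(2,2) = exp(-r*dt) * [p*0.206937 + (1-p)*0.000000] = 0.089215
  V(1,0) = exp(-r*dt) * [p*9.386171 + (1-p)*1.957334] = 5.149316
  V(1,1) = exp(-r*dt) * [p*1.957334 + (1-p)*0.089215] = 0.894108
  V(0,0) = exp(-r*dt) * [p*5.149316 + (1-p)*0.894108] = 2.723708

Answer: Price = V(0,0) = 2.7237


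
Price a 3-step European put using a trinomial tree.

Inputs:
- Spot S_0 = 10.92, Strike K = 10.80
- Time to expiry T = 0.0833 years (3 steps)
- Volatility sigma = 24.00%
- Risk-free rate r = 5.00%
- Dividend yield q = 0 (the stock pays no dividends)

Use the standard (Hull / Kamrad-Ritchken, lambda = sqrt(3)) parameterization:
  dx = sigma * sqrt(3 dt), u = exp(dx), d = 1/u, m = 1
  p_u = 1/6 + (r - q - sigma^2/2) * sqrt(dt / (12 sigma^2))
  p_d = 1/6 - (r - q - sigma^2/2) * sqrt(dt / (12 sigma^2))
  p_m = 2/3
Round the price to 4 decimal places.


Answer: Price = V(0,0) = 0.2161

Derivation:
dt = T/N = 0.027767; dx = sigma*sqrt(3*dt) = 0.069268
u = exp(dx) = 1.071724; d = 1/u = 0.933076
p_u = 0.170916, p_m = 0.666667, p_d = 0.162418
Discount per step: exp(-r*dt) = 0.998613
Stock lattice S(k, j) with j the centered position index:
  k=0: S(0,+0) = 10.9200
  k=1: S(1,-1) = 10.1892; S(1,+0) = 10.9200; S(1,+1) = 11.7032
  k=2: S(2,-2) = 9.5073; S(2,-1) = 10.1892; S(2,+0) = 10.9200; S(2,+1) = 11.7032; S(2,+2) = 12.5426
  k=3: S(3,-3) = 8.8710; S(3,-2) = 9.5073; S(3,-1) = 10.1892; S(3,+0) = 10.9200; S(3,+1) = 11.7032; S(3,+2) = 12.5426; S(3,+3) = 13.4422
Terminal payoffs V(N, j) = max(K - S_T, 0):
  V(3,-3) = 1.928965; V(3,-2) = 1.292703; V(3,-1) = 0.610806; V(3,+0) = 0.000000; V(3,+1) = 0.000000; V(3,+2) = 0.000000; V(3,+3) = 0.000000
Backward induction: V(k, j) = exp(-r*dt) * [p_u * V(k+1, j+1) + p_m * V(k+1, j) + p_d * V(k+1, j-1)]
  V(2,-2) = exp(-r*dt) * [p_u*0.610806 + p_m*1.292703 + p_d*1.928965] = 1.277721
  V(2,-1) = exp(-r*dt) * [p_u*0.000000 + p_m*0.610806 + p_d*1.292703] = 0.616305
  V(2,+0) = exp(-r*dt) * [p_u*0.000000 + p_m*0.000000 + p_d*0.610806] = 0.099068
  V(2,+1) = exp(-r*dt) * [p_u*0.000000 + p_m*0.000000 + p_d*0.000000] = 0.000000
  V(2,+2) = exp(-r*dt) * [p_u*0.000000 + p_m*0.000000 + p_d*0.000000] = 0.000000
  V(1,-1) = exp(-r*dt) * [p_u*0.099068 + p_m*0.616305 + p_d*1.277721] = 0.634445
  V(1,+0) = exp(-r*dt) * [p_u*0.000000 + p_m*0.099068 + p_d*0.616305] = 0.165914
  V(1,+1) = exp(-r*dt) * [p_u*0.000000 + p_m*0.000000 + p_d*0.099068] = 0.016068
  V(0,+0) = exp(-r*dt) * [p_u*0.016068 + p_m*0.165914 + p_d*0.634445] = 0.216100


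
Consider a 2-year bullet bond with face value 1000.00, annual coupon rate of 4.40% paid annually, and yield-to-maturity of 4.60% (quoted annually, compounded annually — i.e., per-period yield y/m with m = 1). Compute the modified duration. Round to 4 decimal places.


Coupon per period c = face * coupon_rate / m = 44.000000
Periods per year m = 1; per-period yield y/m = 0.046000
Number of cashflows N = 2
Cashflows (t years, CF_t, discount factor 1/(1+y/m)^(m*t), PV):
  t = 1.0000: CF_t = 44.000000, DF = 0.956023, PV = 42.065010
  t = 2.0000: CF_t = 1044.000000, DF = 0.913980, PV = 954.194985
Price P = sum_t PV_t = 996.259994
First compute Macaulay numerator sum_t t * PV_t:
  t * PV_t at t = 1.0000: 42.065010
  t * PV_t at t = 2.0000: 1908.389970
Macaulay duration D = 1950.454979 / 996.259994 = 1.957777
Modified duration = D / (1 + y/m) = 1.957777 / (1 + 0.046000) = 1.871680

Answer: Modified duration = 1.8717


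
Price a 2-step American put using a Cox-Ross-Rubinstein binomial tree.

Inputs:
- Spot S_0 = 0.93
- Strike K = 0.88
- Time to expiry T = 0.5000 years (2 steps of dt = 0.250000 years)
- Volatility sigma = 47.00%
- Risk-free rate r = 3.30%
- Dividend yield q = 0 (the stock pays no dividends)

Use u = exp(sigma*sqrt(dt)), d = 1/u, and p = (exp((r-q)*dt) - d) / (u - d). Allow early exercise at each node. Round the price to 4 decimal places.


Answer: Price = V(0,0) = 0.0860

Derivation:
dt = T/N = 0.250000
u = exp(sigma*sqrt(dt)) = 1.264909; d = 1/u = 0.790571
p = (exp((r-q)*dt) - d) / (u - d) = 0.458983
Discount per step: exp(-r*dt) = 0.991784
Stock lattice S(k, i) with i counting down-moves:
  k=0: S(0,0) = 0.9300
  k=1: S(1,0) = 1.1764; S(1,1) = 0.7352
  k=2: S(2,0) = 1.4880; S(2,1) = 0.9300; S(2,2) = 0.5813
Terminal payoffs V(N, i) = max(K - S_T, 0):
  V(2,0) = 0.000000; V(2,1) = 0.000000; V(2,2) = 0.298748
Backward induction: V(k, i) = exp(-r*dt) * [p * V(k+1, i) + (1-p) * V(k+1, i+1)]; then take max(V_cont, immediate exercise) for American.
  V(1,0) = exp(-r*dt) * [p*0.000000 + (1-p)*0.000000] = 0.000000; exercise = 0.000000; V(1,0) = max -> 0.000000
  V(1,1) = exp(-r*dt) * [p*0.000000 + (1-p)*0.298748] = 0.160300; exercise = 0.144769; V(1,1) = max -> 0.160300
  V(0,0) = exp(-r*dt) * [p*0.000000 + (1-p)*0.160300] = 0.086012; exercise = 0.000000; V(0,0) = max -> 0.086012


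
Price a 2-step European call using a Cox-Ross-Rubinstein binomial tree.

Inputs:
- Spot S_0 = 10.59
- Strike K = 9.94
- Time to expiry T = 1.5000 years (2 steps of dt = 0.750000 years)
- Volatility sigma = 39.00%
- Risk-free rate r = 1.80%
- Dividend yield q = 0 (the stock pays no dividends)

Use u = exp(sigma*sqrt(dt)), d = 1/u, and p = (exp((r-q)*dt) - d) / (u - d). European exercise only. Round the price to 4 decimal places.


dt = T/N = 0.750000
u = exp(sigma*sqrt(dt)) = 1.401790; d = 1/u = 0.713374
p = (exp((r-q)*dt) - d) / (u - d) = 0.436099
Discount per step: exp(-r*dt) = 0.986591
Stock lattice S(k, i) with i counting down-moves:
  k=0: S(0,0) = 10.5900
  k=1: S(1,0) = 14.8450; S(1,1) = 7.5546
  k=2: S(2,0) = 20.8095; S(2,1) = 10.5900; S(2,2) = 5.3893
Terminal payoffs V(N, i) = max(S_T - K, 0):
  V(2,0) = 10.869508; V(2,1) = 0.650000; V(2,2) = 0.000000
Backward induction: V(k, i) = exp(-r*dt) * [p * V(k+1, i) + (1-p) * V(k+1, i+1)].
  V(1,0) = exp(-r*dt) * [p*10.869508 + (1-p)*0.650000] = 5.038243
  V(1,1) = exp(-r*dt) * [p*0.650000 + (1-p)*0.000000] = 0.279664
  V(0,0) = exp(-r*dt) * [p*5.038243 + (1-p)*0.279664] = 2.323300

Answer: Price = V(0,0) = 2.3233


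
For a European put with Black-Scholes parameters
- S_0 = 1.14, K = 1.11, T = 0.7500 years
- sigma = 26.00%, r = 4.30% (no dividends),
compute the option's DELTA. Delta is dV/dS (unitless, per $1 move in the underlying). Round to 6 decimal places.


d1 = 0.3742484241; d2 = 0.1490818191
phi(d1) = 0.3719598076; exp(-qT) = 1.0000000000; exp(-rT) = 0.9682644857
N(-d1) = 0.3541097500
Delta = -exp(-qT) * N(-d1) = -1.0000000000 * 0.3541097500 = -0.354110

Answer: Delta = -0.354110


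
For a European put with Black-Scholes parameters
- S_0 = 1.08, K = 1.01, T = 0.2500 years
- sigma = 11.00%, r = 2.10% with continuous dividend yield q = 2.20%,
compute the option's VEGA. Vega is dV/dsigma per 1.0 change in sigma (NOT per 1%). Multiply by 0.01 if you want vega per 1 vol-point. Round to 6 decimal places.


Answer: Vega = 0.099154

Derivation:
d1 = 1.2413310961; d2 = 1.1863310961
phi(d1) = 0.1846321193; exp(-qT) = 0.9945150973; exp(-rT) = 0.9947637572
Vega = S * exp(-qT) * phi(d1) * sqrt(T) = 1.0800 * 0.9945150973 * 0.1846321193 * 0.5000000000 = 0.099154


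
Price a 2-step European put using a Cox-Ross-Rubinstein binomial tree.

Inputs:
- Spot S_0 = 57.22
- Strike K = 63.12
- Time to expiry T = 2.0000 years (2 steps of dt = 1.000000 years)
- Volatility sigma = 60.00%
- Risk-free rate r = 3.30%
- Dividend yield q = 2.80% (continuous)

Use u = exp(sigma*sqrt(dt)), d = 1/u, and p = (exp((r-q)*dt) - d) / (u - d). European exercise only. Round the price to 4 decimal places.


Answer: Price = V(0,0) = 20.2288

Derivation:
dt = T/N = 1.000000
u = exp(sigma*sqrt(dt)) = 1.822119; d = 1/u = 0.548812
p = (exp((r-q)*dt) - d) / (u - d) = 0.358280
Discount per step: exp(-r*dt) = 0.967539
Stock lattice S(k, i) with i counting down-moves:
  k=0: S(0,0) = 57.2200
  k=1: S(1,0) = 104.2616; S(1,1) = 31.4030
  k=2: S(2,0) = 189.9771; S(2,1) = 57.2200; S(2,2) = 17.2343
Terminal payoffs V(N, i) = max(K - S_T, 0):
  V(2,0) = 0.000000; V(2,1) = 5.900000; V(2,2) = 45.885667
Backward induction: V(k, i) = exp(-r*dt) * [p * V(k+1, i) + (1-p) * V(k+1, i+1)].
  V(1,0) = exp(-r*dt) * [p*0.000000 + (1-p)*5.900000] = 3.663242
  V(1,1) = exp(-r*dt) * [p*5.900000 + (1-p)*45.885667] = 30.535120
  V(0,0) = exp(-r*dt) * [p*3.663242 + (1-p)*30.535120] = 20.228769


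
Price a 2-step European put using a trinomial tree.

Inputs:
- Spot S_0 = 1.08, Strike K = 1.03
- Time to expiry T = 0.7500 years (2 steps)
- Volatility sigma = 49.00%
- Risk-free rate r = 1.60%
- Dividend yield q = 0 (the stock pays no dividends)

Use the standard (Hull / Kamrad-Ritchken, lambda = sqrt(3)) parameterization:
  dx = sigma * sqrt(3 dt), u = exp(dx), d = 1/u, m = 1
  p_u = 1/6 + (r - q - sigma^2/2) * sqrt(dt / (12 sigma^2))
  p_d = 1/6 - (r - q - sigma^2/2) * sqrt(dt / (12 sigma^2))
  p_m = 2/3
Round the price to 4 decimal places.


Answer: Price = V(0,0) = 0.1310

Derivation:
dt = T/N = 0.375000; dx = sigma*sqrt(3*dt) = 0.519723
u = exp(dx) = 1.681563; d = 1/u = 0.594685
p_u = 0.129129, p_m = 0.666667, p_d = 0.204205
Discount per step: exp(-r*dt) = 0.994018
Stock lattice S(k, j) with j the centered position index:
  k=0: S(0,+0) = 1.0800
  k=1: S(1,-1) = 0.6423; S(1,+0) = 1.0800; S(1,+1) = 1.8161
  k=2: S(2,-2) = 0.3819; S(2,-1) = 0.6423; S(2,+0) = 1.0800; S(2,+1) = 1.8161; S(2,+2) = 3.0539
Terminal payoffs V(N, j) = max(K - S_T, 0):
  V(2,-2) = 0.648058; V(2,-1) = 0.387740; V(2,+0) = 0.000000; V(2,+1) = 0.000000; V(2,+2) = 0.000000
Backward induction: V(k, j) = exp(-r*dt) * [p_u * V(k+1, j+1) + p_m * V(k+1, j) + p_d * V(k+1, j-1)]
  V(1,-1) = exp(-r*dt) * [p_u*0.000000 + p_m*0.387740 + p_d*0.648058] = 0.388492
  V(1,+0) = exp(-r*dt) * [p_u*0.000000 + p_m*0.000000 + p_d*0.387740] = 0.078705
  V(1,+1) = exp(-r*dt) * [p_u*0.000000 + p_m*0.000000 + p_d*0.000000] = 0.000000
  V(0,+0) = exp(-r*dt) * [p_u*0.000000 + p_m*0.078705 + p_d*0.388492] = 0.131013


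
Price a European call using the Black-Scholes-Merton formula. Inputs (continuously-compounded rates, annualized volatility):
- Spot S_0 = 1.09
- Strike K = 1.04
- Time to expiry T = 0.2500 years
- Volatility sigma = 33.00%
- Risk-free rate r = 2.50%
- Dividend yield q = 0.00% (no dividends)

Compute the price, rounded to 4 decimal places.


d1 = (ln(S/K) + (r - q + 0.5*sigma^2) * T) / (sigma * sqrt(T)) = 0.40496656
d2 = d1 - sigma * sqrt(T) = 0.23996656
exp(-rT) = 0.99376949; exp(-qT) = 1.00000000
C = S_0 * exp(-qT) * N(d1) - K * exp(-rT) * N(d2)
N(d1) = 0.65724896; N(d2) = 0.59482191
C = 1.0900 * 1.00000000 * 0.65724896 - 1.0400 * 0.99376949 * 0.59482191 = 0.1016

Answer: Price = 0.1016


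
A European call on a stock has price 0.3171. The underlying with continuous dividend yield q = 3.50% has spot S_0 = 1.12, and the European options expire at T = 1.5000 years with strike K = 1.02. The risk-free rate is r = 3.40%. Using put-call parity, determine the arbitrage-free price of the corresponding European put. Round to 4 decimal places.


Put-call parity: C - P = S_0 * exp(-qT) - K * exp(-rT).
S_0 * exp(-qT) = 1.1200 * 0.94885432 = 1.06271684
K * exp(-rT) = 1.0200 * 0.95027867 = 0.96928424
P = C - S*exp(-qT) + K*exp(-rT)
P = 0.3171 - 1.06271684 + 0.96928424 = 0.2237

Answer: Put price = 0.2237


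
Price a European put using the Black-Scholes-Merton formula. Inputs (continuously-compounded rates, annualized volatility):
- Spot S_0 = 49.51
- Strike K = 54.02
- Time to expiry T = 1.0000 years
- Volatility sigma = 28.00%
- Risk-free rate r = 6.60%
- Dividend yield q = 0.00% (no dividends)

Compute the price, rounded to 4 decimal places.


d1 = (ln(S/K) + (r - q + 0.5*sigma^2) * T) / (sigma * sqrt(T)) = 0.06435829
d2 = d1 - sigma * sqrt(T) = -0.21564171
exp(-rT) = 0.93613086; exp(-qT) = 1.00000000
P = K * exp(-rT) * N(-d2) - S_0 * exp(-qT) * N(-d1)
N(-d1) = 0.47434247; N(-d2) = 0.58536648
P = 54.0200 * 0.93613086 * 0.58536648 - 49.5100 * 1.00000000 * 0.47434247 = 6.1172

Answer: Price = 6.1172


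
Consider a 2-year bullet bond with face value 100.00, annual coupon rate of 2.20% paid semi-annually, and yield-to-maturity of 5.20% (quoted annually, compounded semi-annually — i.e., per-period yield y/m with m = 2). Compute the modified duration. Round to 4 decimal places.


Answer: Modified duration = 1.9167

Derivation:
Coupon per period c = face * coupon_rate / m = 1.100000
Periods per year m = 2; per-period yield y/m = 0.026000
Number of cashflows N = 4
Cashflows (t years, CF_t, discount factor 1/(1+y/m)^(m*t), PV):
  t = 0.5000: CF_t = 1.100000, DF = 0.974659, PV = 1.072125
  t = 1.0000: CF_t = 1.100000, DF = 0.949960, PV = 1.044956
  t = 1.5000: CF_t = 1.100000, DF = 0.925887, PV = 1.018476
  t = 2.0000: CF_t = 101.100000, DF = 0.902424, PV = 91.235050
Price P = sum_t PV_t = 94.370606
First compute Macaulay numerator sum_t t * PV_t:
  t * PV_t at t = 0.5000: 0.536062
  t * PV_t at t = 1.0000: 1.044956
  t * PV_t at t = 1.5000: 1.527713
  t * PV_t at t = 2.0000: 182.470099
Macaulay duration D = 185.578831 / 94.370606 = 1.966490
Modified duration = D / (1 + y/m) = 1.966490 / (1 + 0.026000) = 1.916657


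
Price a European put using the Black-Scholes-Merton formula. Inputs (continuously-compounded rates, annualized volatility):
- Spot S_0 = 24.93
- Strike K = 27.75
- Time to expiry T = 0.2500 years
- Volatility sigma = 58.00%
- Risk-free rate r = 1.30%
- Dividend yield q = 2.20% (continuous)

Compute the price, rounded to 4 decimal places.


d1 = (ln(S/K) + (r - q + 0.5*sigma^2) * T) / (sigma * sqrt(T)) = -0.23228946
d2 = d1 - sigma * sqrt(T) = -0.52228946
exp(-rT) = 0.99675528; exp(-qT) = 0.99451510
P = K * exp(-rT) * N(-d2) - S_0 * exp(-qT) * N(-d1)
N(-d1) = 0.59184340; N(-d2) = 0.69926560
P = 27.7500 * 0.99675528 * 0.69926560 - 24.9300 * 0.99451510 * 0.59184340 = 4.6679

Answer: Price = 4.6679


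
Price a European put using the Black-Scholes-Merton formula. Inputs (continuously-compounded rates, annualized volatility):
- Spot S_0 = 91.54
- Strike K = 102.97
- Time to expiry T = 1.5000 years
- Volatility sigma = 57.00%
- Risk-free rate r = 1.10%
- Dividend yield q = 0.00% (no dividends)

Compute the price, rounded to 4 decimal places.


Answer: Price = 31.4528

Derivation:
d1 = (ln(S/K) + (r - q + 0.5*sigma^2) * T) / (sigma * sqrt(T)) = 0.20414327
d2 = d1 - sigma * sqrt(T) = -0.49396131
exp(-rT) = 0.98363538; exp(-qT) = 1.00000000
P = K * exp(-rT) * N(-d2) - S_0 * exp(-qT) * N(-d1)
N(-d1) = 0.41912077; N(-d2) = 0.68933325
P = 102.9700 * 0.98363538 * 0.68933325 - 91.5400 * 1.00000000 * 0.41912077 = 31.4528


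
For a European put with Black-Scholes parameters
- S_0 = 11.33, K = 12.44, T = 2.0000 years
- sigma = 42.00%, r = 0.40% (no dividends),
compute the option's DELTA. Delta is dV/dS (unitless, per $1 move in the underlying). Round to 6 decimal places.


d1 = 0.1531003826; d2 = -0.4408693136
phi(d1) = 0.3942940230; exp(-qT) = 1.0000000000; exp(-rT) = 0.9920319148
N(-d1) = 0.4391595571
Delta = -exp(-qT) * N(-d1) = -1.0000000000 * 0.4391595571 = -0.439160

Answer: Delta = -0.439160


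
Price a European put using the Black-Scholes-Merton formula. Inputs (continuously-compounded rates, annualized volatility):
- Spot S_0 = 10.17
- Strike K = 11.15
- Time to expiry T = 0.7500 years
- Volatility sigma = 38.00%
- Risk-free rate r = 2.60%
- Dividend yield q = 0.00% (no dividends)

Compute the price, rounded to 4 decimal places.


Answer: Price = 1.7945

Derivation:
d1 = (ln(S/K) + (r - q + 0.5*sigma^2) * T) / (sigma * sqrt(T)) = -0.05575164
d2 = d1 - sigma * sqrt(T) = -0.38484129
exp(-rT) = 0.98068890; exp(-qT) = 1.00000000
P = K * exp(-rT) * N(-d2) - S_0 * exp(-qT) * N(-d1)
N(-d1) = 0.52223017; N(-d2) = 0.64982250
P = 11.1500 * 0.98068890 * 0.64982250 - 10.1700 * 1.00000000 * 0.52223017 = 1.7945


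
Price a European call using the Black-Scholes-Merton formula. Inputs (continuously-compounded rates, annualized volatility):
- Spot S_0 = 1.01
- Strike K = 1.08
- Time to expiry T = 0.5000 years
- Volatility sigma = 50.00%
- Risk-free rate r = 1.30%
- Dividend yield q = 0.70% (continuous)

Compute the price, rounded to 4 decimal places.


d1 = (ln(S/K) + (r - q + 0.5*sigma^2) * T) / (sigma * sqrt(T)) = -0.00427293
d2 = d1 - sigma * sqrt(T) = -0.35782632
exp(-rT) = 0.99352108; exp(-qT) = 0.99650612
C = S_0 * exp(-qT) * N(d1) - K * exp(-rT) * N(d2)
N(d1) = 0.49829535; N(d2) = 0.36023664
C = 1.0100 * 0.99650612 * 0.49829535 - 1.0800 * 0.99352108 * 0.36023664 = 0.1150

Answer: Price = 0.1150


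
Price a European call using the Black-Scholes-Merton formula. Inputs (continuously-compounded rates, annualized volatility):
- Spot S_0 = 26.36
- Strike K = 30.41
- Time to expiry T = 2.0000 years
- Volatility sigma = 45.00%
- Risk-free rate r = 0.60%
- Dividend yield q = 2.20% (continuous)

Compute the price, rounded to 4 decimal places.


Answer: Price = 4.7384

Derivation:
d1 = (ln(S/K) + (r - q + 0.5*sigma^2) * T) / (sigma * sqrt(T)) = 0.04333183
d2 = d1 - sigma * sqrt(T) = -0.59306427
exp(-rT) = 0.98807171; exp(-qT) = 0.95695396
C = S_0 * exp(-qT) * N(d1) - K * exp(-rT) * N(d2)
N(d1) = 0.51728149; N(d2) = 0.27656907
C = 26.3600 * 0.95695396 * 0.51728149 - 30.4100 * 0.98807171 * 0.27656907 = 4.7384


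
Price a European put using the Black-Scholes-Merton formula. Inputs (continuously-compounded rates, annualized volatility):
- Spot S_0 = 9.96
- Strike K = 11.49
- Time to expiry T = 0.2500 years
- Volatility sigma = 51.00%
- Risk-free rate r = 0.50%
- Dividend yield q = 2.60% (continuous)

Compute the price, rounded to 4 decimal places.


d1 = (ln(S/K) + (r - q + 0.5*sigma^2) * T) / (sigma * sqrt(T)) = -0.45348047
d2 = d1 - sigma * sqrt(T) = -0.70848047
exp(-rT) = 0.99875078; exp(-qT) = 0.99352108
P = K * exp(-rT) * N(-d2) - S_0 * exp(-qT) * N(-d1)
N(-d1) = 0.67489860; N(-d2) = 0.76067653
P = 11.4900 * 0.99875078 * 0.76067653 - 9.9600 * 0.99352108 * 0.67489860 = 2.0508

Answer: Price = 2.0508


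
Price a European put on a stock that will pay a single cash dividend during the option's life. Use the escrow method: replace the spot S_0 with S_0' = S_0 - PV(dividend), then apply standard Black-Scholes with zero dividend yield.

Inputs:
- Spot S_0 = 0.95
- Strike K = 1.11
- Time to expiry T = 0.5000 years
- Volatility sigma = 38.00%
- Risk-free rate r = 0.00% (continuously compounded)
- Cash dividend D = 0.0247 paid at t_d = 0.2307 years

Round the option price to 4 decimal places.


PV(D) = D * exp(-r * t_d) = 0.0247 * 1.00000000 = 0.02470000
S_0' = S_0 - PV(D) = 0.9500 - 0.02470000 = 0.92530000
d1 = (ln(S_0'/K) + (r + sigma^2/2)*T) / (sigma*sqrt(T)) = -0.54297347
d2 = d1 - sigma*sqrt(T) = -0.81167405
exp(-rT) = 1.00000000
N(-d1) = 0.70642597; N(-d2) = 0.79151066
P = K * exp(-rT) * N(-d2) - S_0' * N(-d1) = 1.1100 * 1.00000000 * 0.79151066 - 0.92530000 * 0.70642597 = 0.2249

Answer: Price = 0.2249


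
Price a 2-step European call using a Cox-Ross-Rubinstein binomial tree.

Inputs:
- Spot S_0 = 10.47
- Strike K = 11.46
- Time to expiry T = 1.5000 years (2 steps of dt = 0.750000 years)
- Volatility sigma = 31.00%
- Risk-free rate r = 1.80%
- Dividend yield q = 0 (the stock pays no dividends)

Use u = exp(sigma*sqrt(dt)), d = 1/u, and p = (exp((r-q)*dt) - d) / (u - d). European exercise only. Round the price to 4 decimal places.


dt = T/N = 0.750000
u = exp(sigma*sqrt(dt)) = 1.307959; d = 1/u = 0.764550
p = (exp((r-q)*dt) - d) / (u - d) = 0.458295
Discount per step: exp(-r*dt) = 0.986591
Stock lattice S(k, i) with i counting down-moves:
  k=0: S(0,0) = 10.4700
  k=1: S(1,0) = 13.6943; S(1,1) = 8.0048
  k=2: S(2,0) = 17.9116; S(2,1) = 10.4700; S(2,2) = 6.1201
Terminal payoffs V(N, i) = max(S_T - K, 0):
  V(2,0) = 6.451622; V(2,1) = 0.000000; V(2,2) = 0.000000
Backward induction: V(k, i) = exp(-r*dt) * [p * V(k+1, i) + (1-p) * V(k+1, i+1)].
  V(1,0) = exp(-r*dt) * [p*6.451622 + (1-p)*0.000000] = 2.917098
  V(1,1) = exp(-r*dt) * [p*0.000000 + (1-p)*0.000000] = 0.000000
  V(0,0) = exp(-r*dt) * [p*2.917098 + (1-p)*0.000000] = 1.318964

Answer: Price = V(0,0) = 1.3190


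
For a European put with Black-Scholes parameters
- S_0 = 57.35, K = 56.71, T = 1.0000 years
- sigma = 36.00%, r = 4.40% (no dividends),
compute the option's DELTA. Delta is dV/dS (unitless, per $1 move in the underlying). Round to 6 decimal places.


Answer: Delta = -0.369418

Derivation:
d1 = 0.3333952265; d2 = -0.0266047735
phi(d1) = 0.3773754412; exp(-qT) = 1.0000000000; exp(-rT) = 0.9569539575
N(-d1) = 0.3694179830
Delta = -exp(-qT) * N(-d1) = -1.0000000000 * 0.3694179830 = -0.369418


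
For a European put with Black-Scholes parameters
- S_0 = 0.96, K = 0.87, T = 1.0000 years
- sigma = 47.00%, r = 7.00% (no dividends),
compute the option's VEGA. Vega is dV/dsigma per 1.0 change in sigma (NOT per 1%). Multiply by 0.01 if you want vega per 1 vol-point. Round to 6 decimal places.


d1 = 0.5933831336; d2 = 0.1233831336
phi(d1) = 0.3345428504; exp(-qT) = 1.0000000000; exp(-rT) = 0.9323938199
Vega = S * exp(-qT) * phi(d1) * sqrt(T) = 0.9600 * 1.0000000000 * 0.3345428504 * 1.0000000000 = 0.321161

Answer: Vega = 0.321161


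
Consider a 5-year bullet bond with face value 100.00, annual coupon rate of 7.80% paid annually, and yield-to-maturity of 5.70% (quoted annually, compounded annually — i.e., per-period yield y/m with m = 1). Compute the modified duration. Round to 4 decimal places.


Coupon per period c = face * coupon_rate / m = 7.800000
Periods per year m = 1; per-period yield y/m = 0.057000
Number of cashflows N = 5
Cashflows (t years, CF_t, discount factor 1/(1+y/m)^(m*t), PV):
  t = 1.0000: CF_t = 7.800000, DF = 0.946074, PV = 7.379376
  t = 2.0000: CF_t = 7.800000, DF = 0.895056, PV = 6.981434
  t = 3.0000: CF_t = 7.800000, DF = 0.846789, PV = 6.604952
  t = 4.0000: CF_t = 7.800000, DF = 0.801125, PV = 6.248772
  t = 5.0000: CF_t = 107.800000, DF = 0.757923, PV = 81.704095
Price P = sum_t PV_t = 108.918628
First compute Macaulay numerator sum_t t * PV_t:
  t * PV_t at t = 1.0000: 7.379376
  t * PV_t at t = 2.0000: 13.962868
  t * PV_t at t = 3.0000: 19.814855
  t * PV_t at t = 4.0000: 24.995087
  t * PV_t at t = 5.0000: 408.520475
Macaulay duration D = 474.672660 / 108.918628 = 4.358048
Modified duration = D / (1 + y/m) = 4.358048 / (1 + 0.057000) = 4.123035

Answer: Modified duration = 4.1230


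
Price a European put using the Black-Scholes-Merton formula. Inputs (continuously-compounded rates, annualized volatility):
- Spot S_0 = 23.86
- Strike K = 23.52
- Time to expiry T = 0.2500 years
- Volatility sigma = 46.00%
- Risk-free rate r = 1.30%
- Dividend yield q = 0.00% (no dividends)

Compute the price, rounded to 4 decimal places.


d1 = (ln(S/K) + (r - q + 0.5*sigma^2) * T) / (sigma * sqrt(T)) = 0.19153171
d2 = d1 - sigma * sqrt(T) = -0.03846829
exp(-rT) = 0.99675528; exp(-qT) = 1.00000000
P = K * exp(-rT) * N(-d2) - S_0 * exp(-qT) * N(-d1)
N(-d1) = 0.42405452; N(-d2) = 0.51534284
P = 23.5200 * 0.99675528 * 0.51534284 - 23.8600 * 1.00000000 * 0.42405452 = 1.9636

Answer: Price = 1.9636


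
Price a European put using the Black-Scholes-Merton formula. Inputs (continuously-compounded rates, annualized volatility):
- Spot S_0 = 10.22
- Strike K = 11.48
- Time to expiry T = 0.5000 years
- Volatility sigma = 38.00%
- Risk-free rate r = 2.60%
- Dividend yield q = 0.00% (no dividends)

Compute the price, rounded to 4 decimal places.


Answer: Price = 1.7909

Derivation:
d1 = (ln(S/K) + (r - q + 0.5*sigma^2) * T) / (sigma * sqrt(T)) = -0.24994292
d2 = d1 - sigma * sqrt(T) = -0.51864349
exp(-rT) = 0.98708414; exp(-qT) = 1.00000000
P = K * exp(-rT) * N(-d2) - S_0 * exp(-qT) * N(-d1)
N(-d1) = 0.59868425; N(-d2) = 0.69799531
P = 11.4800 * 0.98708414 * 0.69799531 - 10.2200 * 1.00000000 * 0.59868425 = 1.7909


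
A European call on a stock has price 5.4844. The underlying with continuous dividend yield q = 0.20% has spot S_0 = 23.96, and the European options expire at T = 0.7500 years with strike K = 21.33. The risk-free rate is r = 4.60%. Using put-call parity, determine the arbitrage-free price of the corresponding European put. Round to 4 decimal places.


Put-call parity: C - P = S_0 * exp(-qT) - K * exp(-rT).
S_0 * exp(-qT) = 23.9600 * 0.99850112 = 23.92408694
K * exp(-rT) = 21.3300 * 0.96608834 = 20.60666429
P = C - S*exp(-qT) + K*exp(-rT)
P = 5.4844 - 23.92408694 + 20.60666429 = 2.1670

Answer: Put price = 2.1670


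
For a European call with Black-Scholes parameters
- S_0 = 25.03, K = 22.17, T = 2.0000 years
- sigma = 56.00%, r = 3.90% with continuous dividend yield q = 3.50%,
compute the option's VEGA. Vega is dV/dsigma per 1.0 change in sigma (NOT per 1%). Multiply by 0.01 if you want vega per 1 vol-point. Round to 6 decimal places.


d1 = 0.5592900000; d2 = -0.2326695950
phi(d1) = 0.3411813294; exp(-qT) = 0.9323938199; exp(-rT) = 0.9249644265
Vega = S * exp(-qT) * phi(d1) * sqrt(T) = 25.0300 * 0.9323938199 * 0.3411813294 * 1.4142135624 = 11.260573

Answer: Vega = 11.260573


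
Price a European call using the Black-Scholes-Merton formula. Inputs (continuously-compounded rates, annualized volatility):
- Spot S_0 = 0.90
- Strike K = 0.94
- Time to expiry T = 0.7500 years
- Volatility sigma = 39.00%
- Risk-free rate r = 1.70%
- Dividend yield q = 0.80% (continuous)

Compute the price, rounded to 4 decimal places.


Answer: Price = 0.1062

Derivation:
d1 = (ln(S/K) + (r - q + 0.5*sigma^2) * T) / (sigma * sqrt(T)) = 0.06011071
d2 = d1 - sigma * sqrt(T) = -0.27763919
exp(-rT) = 0.98733094; exp(-qT) = 0.99401796
C = S_0 * exp(-qT) * N(d1) - K * exp(-rT) * N(d2)
N(d1) = 0.52396627; N(d2) = 0.39064467
C = 0.9000 * 0.99401796 * 0.52396627 - 0.9400 * 0.98733094 * 0.39064467 = 0.1062


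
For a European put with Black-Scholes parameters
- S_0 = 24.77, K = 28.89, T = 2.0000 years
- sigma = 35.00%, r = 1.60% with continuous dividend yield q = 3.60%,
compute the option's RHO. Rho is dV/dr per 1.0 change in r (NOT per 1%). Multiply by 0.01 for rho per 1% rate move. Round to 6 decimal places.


d1 = -0.1441735592; d2 = -0.6391483061
phi(d1) = 0.3948175416; exp(-qT) = 0.9305308958; exp(-rT) = 0.9685065821
N(-d2) = 0.7386367713
Rho = -K*T*exp(-rT)*N(-d2) = -28.8900 * 2.0000 * 0.9685065821 * 0.7386367713 = -41.334343

Answer: Rho = -41.334343


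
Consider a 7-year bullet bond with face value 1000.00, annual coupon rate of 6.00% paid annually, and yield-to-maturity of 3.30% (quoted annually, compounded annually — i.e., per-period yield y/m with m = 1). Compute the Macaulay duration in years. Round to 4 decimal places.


Answer: Macaulay duration = 6.0081 years

Derivation:
Coupon per period c = face * coupon_rate / m = 60.000000
Periods per year m = 1; per-period yield y/m = 0.033000
Number of cashflows N = 7
Cashflows (t years, CF_t, discount factor 1/(1+y/m)^(m*t), PV):
  t = 1.0000: CF_t = 60.000000, DF = 0.968054, PV = 58.083253
  t = 2.0000: CF_t = 60.000000, DF = 0.937129, PV = 56.227737
  t = 3.0000: CF_t = 60.000000, DF = 0.907192, PV = 54.431498
  t = 4.0000: CF_t = 60.000000, DF = 0.878211, PV = 52.692641
  t = 5.0000: CF_t = 60.000000, DF = 0.850156, PV = 51.009333
  t = 6.0000: CF_t = 60.000000, DF = 0.822997, PV = 49.379799
  t = 7.0000: CF_t = 1060.000000, DF = 0.796705, PV = 844.507702
Price P = sum_t PV_t = 1166.331963
Macaulay numerator sum_t t * PV_t:
  t * PV_t at t = 1.0000: 58.083253
  t * PV_t at t = 2.0000: 112.455475
  t * PV_t at t = 3.0000: 163.294494
  t * PV_t at t = 4.0000: 210.770563
  t * PV_t at t = 5.0000: 255.046664
  t * PV_t at t = 6.0000: 296.278796
  t * PV_t at t = 7.0000: 5911.553913
Macaulay duration D = (sum_t t * PV_t) / P = 7007.483157 / 1166.331963 = 6.008138


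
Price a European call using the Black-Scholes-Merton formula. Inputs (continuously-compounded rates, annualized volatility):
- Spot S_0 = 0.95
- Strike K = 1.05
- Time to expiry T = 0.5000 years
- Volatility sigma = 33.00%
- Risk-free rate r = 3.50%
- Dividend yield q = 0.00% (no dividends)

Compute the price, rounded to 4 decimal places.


Answer: Price = 0.0568

Derivation:
d1 = (ln(S/K) + (r - q + 0.5*sigma^2) * T) / (sigma * sqrt(T)) = -0.23723843
d2 = d1 - sigma * sqrt(T) = -0.47058367
exp(-rT) = 0.98265224; exp(-qT) = 1.00000000
C = S_0 * exp(-qT) * N(d1) - K * exp(-rT) * N(d2)
N(d1) = 0.40623591; N(d2) = 0.31896904
C = 0.9500 * 1.00000000 * 0.40623591 - 1.0500 * 0.98265224 * 0.31896904 = 0.0568


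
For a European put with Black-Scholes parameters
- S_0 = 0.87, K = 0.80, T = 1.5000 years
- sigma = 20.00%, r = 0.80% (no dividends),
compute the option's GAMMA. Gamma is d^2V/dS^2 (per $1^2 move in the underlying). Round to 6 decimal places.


d1 = 0.5139090064; d2 = 0.2689600321
phi(d1) = 0.3495915638; exp(-qT) = 1.0000000000; exp(-rT) = 0.9880717129
Gamma = exp(-qT) * phi(d1) / (S * sigma * sqrt(T)) = 1.0000000000 * 0.3495915638 / (0.8700 * 0.2000 * 1.2247448714) = 1.640462

Answer: Gamma = 1.640462


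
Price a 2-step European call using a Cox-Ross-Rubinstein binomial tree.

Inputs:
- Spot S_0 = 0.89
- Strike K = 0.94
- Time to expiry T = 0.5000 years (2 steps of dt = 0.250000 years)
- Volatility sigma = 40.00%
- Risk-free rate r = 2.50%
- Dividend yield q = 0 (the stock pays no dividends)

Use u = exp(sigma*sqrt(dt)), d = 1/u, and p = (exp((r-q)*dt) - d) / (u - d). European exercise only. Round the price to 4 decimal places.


Answer: Price = V(0,0) = 0.0831

Derivation:
dt = T/N = 0.250000
u = exp(sigma*sqrt(dt)) = 1.221403; d = 1/u = 0.818731
p = (exp((r-q)*dt) - d) / (u - d) = 0.465736
Discount per step: exp(-r*dt) = 0.993769
Stock lattice S(k, i) with i counting down-moves:
  k=0: S(0,0) = 0.8900
  k=1: S(1,0) = 1.0870; S(1,1) = 0.7287
  k=2: S(2,0) = 1.3277; S(2,1) = 0.8900; S(2,2) = 0.5966
Terminal payoffs V(N, i) = max(S_T - K, 0):
  V(2,0) = 0.387724; V(2,1) = 0.000000; V(2,2) = 0.000000
Backward induction: V(k, i) = exp(-r*dt) * [p * V(k+1, i) + (1-p) * V(k+1, i+1)].
  V(1,0) = exp(-r*dt) * [p*0.387724 + (1-p)*0.000000] = 0.179452
  V(1,1) = exp(-r*dt) * [p*0.000000 + (1-p)*0.000000] = 0.000000
  V(0,0) = exp(-r*dt) * [p*0.179452 + (1-p)*0.000000] = 0.083056


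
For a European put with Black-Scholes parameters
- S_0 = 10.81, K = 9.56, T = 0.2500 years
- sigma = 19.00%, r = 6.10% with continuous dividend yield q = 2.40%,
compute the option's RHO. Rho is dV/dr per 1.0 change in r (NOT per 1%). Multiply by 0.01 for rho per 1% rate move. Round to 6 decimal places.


d1 = 1.4383832062; d2 = 1.3433832062
phi(d1) = 0.1417895083; exp(-qT) = 0.9940179641; exp(-rT) = 0.9848656924
N(-d2) = 0.0895739610
Rho = -K*T*exp(-rT)*N(-d2) = -9.5600 * 0.2500 * 0.9848656924 * 0.0895739610 = -0.210842

Answer: Rho = -0.210842


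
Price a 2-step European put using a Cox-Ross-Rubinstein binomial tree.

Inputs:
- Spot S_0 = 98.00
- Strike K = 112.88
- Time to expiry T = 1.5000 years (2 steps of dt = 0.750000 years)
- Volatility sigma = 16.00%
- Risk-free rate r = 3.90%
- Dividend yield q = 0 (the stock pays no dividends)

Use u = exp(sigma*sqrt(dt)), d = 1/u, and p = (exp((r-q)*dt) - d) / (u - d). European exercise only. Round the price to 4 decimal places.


Answer: Price = V(0,0) = 13.5346

Derivation:
dt = T/N = 0.750000
u = exp(sigma*sqrt(dt)) = 1.148623; d = 1/u = 0.870607
p = (exp((r-q)*dt) - d) / (u - d) = 0.572178
Discount per step: exp(-r*dt) = 0.971174
Stock lattice S(k, i) with i counting down-moves:
  k=0: S(0,0) = 98.0000
  k=1: S(1,0) = 112.5651; S(1,1) = 85.3195
  k=2: S(2,0) = 129.2949; S(2,1) = 98.0000; S(2,2) = 74.2798
Terminal payoffs V(N, i) = max(K - S_T, 0):
  V(2,0) = 0.000000; V(2,1) = 14.880000; V(2,2) = 38.600177
Backward induction: V(k, i) = exp(-r*dt) * [p * V(k+1, i) + (1-p) * V(k+1, i+1)].
  V(1,0) = exp(-r*dt) * [p*0.000000 + (1-p)*14.880000] = 6.182484
  V(1,1) = exp(-r*dt) * [p*14.880000 + (1-p)*38.600177] = 24.306548
  V(0,0) = exp(-r*dt) * [p*6.182484 + (1-p)*24.306548] = 13.534623


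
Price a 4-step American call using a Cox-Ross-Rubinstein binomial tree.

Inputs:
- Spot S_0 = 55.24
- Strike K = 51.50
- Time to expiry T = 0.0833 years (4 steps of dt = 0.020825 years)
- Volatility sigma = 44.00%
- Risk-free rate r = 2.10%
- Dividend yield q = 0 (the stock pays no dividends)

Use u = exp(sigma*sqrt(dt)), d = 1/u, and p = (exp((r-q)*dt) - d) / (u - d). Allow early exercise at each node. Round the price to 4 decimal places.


Answer: Price = V(0,0) = 5.1714

Derivation:
dt = T/N = 0.020825
u = exp(sigma*sqrt(dt)) = 1.065555; d = 1/u = 0.938478
p = (exp((r-q)*dt) - d) / (u - d) = 0.487574
Discount per step: exp(-r*dt) = 0.999563
Stock lattice S(k, i) with i counting down-moves:
  k=0: S(0,0) = 55.2400
  k=1: S(1,0) = 58.8613; S(1,1) = 51.8415
  k=2: S(2,0) = 62.7199; S(2,1) = 55.2400; S(2,2) = 48.6521
  k=3: S(3,0) = 66.8315; S(3,1) = 58.8613; S(3,2) = 51.8415; S(3,3) = 45.6590
  k=4: S(4,0) = 71.2127; S(4,1) = 62.7199; S(4,2) = 55.2400; S(4,3) = 48.6521; S(4,4) = 42.8499
Terminal payoffs V(N, i) = max(S_T - K, 0):
  V(4,0) = 19.712662; V(4,1) = 11.219913; V(4,2) = 3.740000; V(4,3) = 0.000000; V(4,4) = 0.000000
Backward induction: V(k, i) = exp(-r*dt) * [p * V(k+1, i) + (1-p) * V(k+1, i+1)]; then take max(V_cont, immediate exercise) for American.
  V(3,0) = exp(-r*dt) * [p*19.712662 + (1-p)*11.219913] = 15.354036; exercise = 15.331519; V(3,0) = max -> 15.354036
  V(3,1) = exp(-r*dt) * [p*11.219913 + (1-p)*3.740000] = 7.383778; exercise = 7.361260; V(3,1) = max -> 7.383778
  V(3,2) = exp(-r*dt) * [p*3.740000 + (1-p)*0.000000] = 1.822728; exercise = 0.341527; V(3,2) = max -> 1.822728
  V(3,3) = exp(-r*dt) * [p*0.000000 + (1-p)*0.000000] = 0.000000; exercise = 0.000000; V(3,3) = max -> 0.000000
  V(2,0) = exp(-r*dt) * [p*15.354036 + (1-p)*7.383778] = 11.264937; exercise = 11.219913; V(2,0) = max -> 11.264937
  V(2,1) = exp(-r*dt) * [p*7.383778 + (1-p)*1.822728] = 4.532166; exercise = 3.740000; V(2,1) = max -> 4.532166
  V(2,2) = exp(-r*dt) * [p*1.822728 + (1-p)*0.000000] = 0.888325; exercise = 0.000000; V(2,2) = max -> 0.888325
  V(1,0) = exp(-r*dt) * [p*11.264937 + (1-p)*4.532166] = 7.811470; exercise = 7.361260; V(1,0) = max -> 7.811470
  V(1,1) = exp(-r*dt) * [p*4.532166 + (1-p)*0.888325] = 2.663800; exercise = 0.341527; V(1,1) = max -> 2.663800
  V(0,0) = exp(-r*dt) * [p*7.811470 + (1-p)*2.663800] = 5.171406; exercise = 3.740000; V(0,0) = max -> 5.171406


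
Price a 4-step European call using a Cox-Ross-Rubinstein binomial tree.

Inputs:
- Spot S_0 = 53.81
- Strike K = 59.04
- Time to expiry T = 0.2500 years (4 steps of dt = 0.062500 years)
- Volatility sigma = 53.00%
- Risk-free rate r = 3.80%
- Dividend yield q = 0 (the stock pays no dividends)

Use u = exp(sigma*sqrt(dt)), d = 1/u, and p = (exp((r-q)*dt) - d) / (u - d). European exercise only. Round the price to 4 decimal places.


dt = T/N = 0.062500
u = exp(sigma*sqrt(dt)) = 1.141679; d = 1/u = 0.875903
p = (exp((r-q)*dt) - d) / (u - d) = 0.475870
Discount per step: exp(-r*dt) = 0.997628
Stock lattice S(k, i) with i counting down-moves:
  k=0: S(0,0) = 53.8100
  k=1: S(1,0) = 61.4337; S(1,1) = 47.1323
  k=2: S(2,0) = 70.1376; S(2,1) = 53.8100; S(2,2) = 41.2834
  k=3: S(3,0) = 80.0746; S(3,1) = 61.4337; S(3,2) = 47.1323; S(3,3) = 36.1602
  k=4: S(4,0) = 91.4195; S(4,1) = 70.1376; S(4,2) = 53.8100; S(4,3) = 41.2834; S(4,4) = 31.6728
Terminal payoffs V(N, i) = max(S_T - K, 0):
  V(4,0) = 32.379548; V(4,1) = 11.097621; V(4,2) = 0.000000; V(4,3) = 0.000000; V(4,4) = 0.000000
Backward induction: V(k, i) = exp(-r*dt) * [p * V(k+1, i) + (1-p) * V(k+1, i+1)].
  V(3,0) = exp(-r*dt) * [p*32.379548 + (1-p)*11.097621] = 21.174704
  V(3,1) = exp(-r*dt) * [p*11.097621 + (1-p)*0.000000] = 5.268498
  V(3,2) = exp(-r*dt) * [p*0.000000 + (1-p)*0.000000] = 0.000000
  V(3,3) = exp(-r*dt) * [p*0.000000 + (1-p)*0.000000] = 0.000000
  V(2,0) = exp(-r*dt) * [p*21.174704 + (1-p)*5.268498] = 12.807332
  V(2,1) = exp(-r*dt) * [p*5.268498 + (1-p)*0.000000] = 2.501173
  V(2,2) = exp(-r*dt) * [p*0.000000 + (1-p)*0.000000] = 0.000000
  V(1,0) = exp(-r*dt) * [p*12.807332 + (1-p)*2.501173] = 7.387999
  V(1,1) = exp(-r*dt) * [p*2.501173 + (1-p)*0.000000] = 1.187410
  V(0,0) = exp(-r*dt) * [p*7.387999 + (1-p)*1.187410] = 4.128269

Answer: Price = V(0,0) = 4.1283
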